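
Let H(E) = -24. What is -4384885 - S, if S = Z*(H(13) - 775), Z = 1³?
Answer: -4384086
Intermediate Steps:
Z = 1
S = -799 (S = 1*(-24 - 775) = 1*(-799) = -799)
-4384885 - S = -4384885 - 1*(-799) = -4384885 + 799 = -4384086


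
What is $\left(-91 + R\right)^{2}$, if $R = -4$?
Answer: $9025$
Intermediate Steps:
$\left(-91 + R\right)^{2} = \left(-91 - 4\right)^{2} = \left(-95\right)^{2} = 9025$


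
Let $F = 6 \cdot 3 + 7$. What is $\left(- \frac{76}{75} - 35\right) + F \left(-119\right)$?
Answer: $- \frac{225826}{75} \approx -3011.0$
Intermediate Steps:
$F = 25$ ($F = 18 + 7 = 25$)
$\left(- \frac{76}{75} - 35\right) + F \left(-119\right) = \left(- \frac{76}{75} - 35\right) + 25 \left(-119\right) = \left(\left(-76\right) \frac{1}{75} - 35\right) - 2975 = \left(- \frac{76}{75} - 35\right) - 2975 = - \frac{2701}{75} - 2975 = - \frac{225826}{75}$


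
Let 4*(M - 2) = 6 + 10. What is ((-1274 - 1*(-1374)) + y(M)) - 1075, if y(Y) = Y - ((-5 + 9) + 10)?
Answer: -983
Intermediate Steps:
M = 6 (M = 2 + (6 + 10)/4 = 2 + (¼)*16 = 2 + 4 = 6)
y(Y) = -14 + Y (y(Y) = Y - (4 + 10) = Y - 1*14 = Y - 14 = -14 + Y)
((-1274 - 1*(-1374)) + y(M)) - 1075 = ((-1274 - 1*(-1374)) + (-14 + 6)) - 1075 = ((-1274 + 1374) - 8) - 1075 = (100 - 8) - 1075 = 92 - 1075 = -983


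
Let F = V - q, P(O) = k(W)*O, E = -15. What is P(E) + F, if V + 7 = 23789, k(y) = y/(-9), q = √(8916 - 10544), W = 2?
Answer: 71356/3 - 2*I*√407 ≈ 23785.0 - 40.349*I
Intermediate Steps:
q = 2*I*√407 (q = √(-1628) = 2*I*√407 ≈ 40.349*I)
k(y) = -y/9 (k(y) = y*(-⅑) = -y/9)
V = 23782 (V = -7 + 23789 = 23782)
P(O) = -2*O/9 (P(O) = (-⅑*2)*O = -2*O/9)
F = 23782 - 2*I*√407 ≈ 23782.0 - 40.349*I
P(E) + F = -2/9*(-15) + (23782 - 2*I*√407) = 10/3 + (23782 - 2*I*√407) = 71356/3 - 2*I*√407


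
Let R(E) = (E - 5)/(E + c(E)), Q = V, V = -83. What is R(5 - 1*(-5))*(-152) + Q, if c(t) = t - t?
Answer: -159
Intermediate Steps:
c(t) = 0
Q = -83
R(E) = (-5 + E)/E (R(E) = (E - 5)/(E + 0) = (-5 + E)/E)
R(5 - 1*(-5))*(-152) + Q = ((-5 + (5 - 1*(-5)))/(5 - 1*(-5)))*(-152) - 83 = ((-5 + (5 + 5))/(5 + 5))*(-152) - 83 = ((-5 + 10)/10)*(-152) - 83 = ((1/10)*5)*(-152) - 83 = (1/2)*(-152) - 83 = -76 - 83 = -159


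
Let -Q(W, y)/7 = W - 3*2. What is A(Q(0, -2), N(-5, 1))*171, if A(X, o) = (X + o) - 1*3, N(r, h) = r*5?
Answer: 2394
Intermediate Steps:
Q(W, y) = 42 - 7*W (Q(W, y) = -7*(W - 3*2) = -7*(W - 6) = -7*(-6 + W) = 42 - 7*W)
N(r, h) = 5*r
A(X, o) = -3 + X + o (A(X, o) = (X + o) - 3 = -3 + X + o)
A(Q(0, -2), N(-5, 1))*171 = (-3 + (42 - 7*0) + 5*(-5))*171 = (-3 + (42 + 0) - 25)*171 = (-3 + 42 - 25)*171 = 14*171 = 2394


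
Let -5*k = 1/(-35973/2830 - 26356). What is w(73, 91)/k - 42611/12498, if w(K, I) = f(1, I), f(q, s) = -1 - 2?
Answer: -699488966152/1768467 ≈ -3.9553e+5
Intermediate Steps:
k = 566/74623453 (k = -1/(5*(-35973/2830 - 26356)) = -1/(5*(-74623453/2830)) = -⅕*(-2830/74623453) = 566/74623453 ≈ 7.5847e-6)
f(q, s) = -3
w(K, I) = -3
w(73, 91)/k - 42611/12498 = -3/566/74623453 - 42611/12498 = -3*74623453/566 - 42611*1/12498 = -223870359/566 - 42611/12498 = -699488966152/1768467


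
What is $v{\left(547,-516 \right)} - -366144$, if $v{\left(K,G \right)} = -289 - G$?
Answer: $366371$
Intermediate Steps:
$v{\left(547,-516 \right)} - -366144 = \left(-289 - -516\right) - -366144 = \left(-289 + 516\right) + 366144 = 227 + 366144 = 366371$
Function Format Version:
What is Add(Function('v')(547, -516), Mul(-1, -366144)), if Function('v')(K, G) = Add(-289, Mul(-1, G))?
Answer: 366371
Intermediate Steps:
Add(Function('v')(547, -516), Mul(-1, -366144)) = Add(Add(-289, Mul(-1, -516)), Mul(-1, -366144)) = Add(Add(-289, 516), 366144) = Add(227, 366144) = 366371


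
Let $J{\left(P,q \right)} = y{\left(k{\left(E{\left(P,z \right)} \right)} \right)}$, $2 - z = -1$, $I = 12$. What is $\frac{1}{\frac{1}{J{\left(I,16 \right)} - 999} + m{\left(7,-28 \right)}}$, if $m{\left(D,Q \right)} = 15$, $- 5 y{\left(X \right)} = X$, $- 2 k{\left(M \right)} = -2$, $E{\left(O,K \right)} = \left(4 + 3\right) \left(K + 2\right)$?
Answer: $\frac{4996}{74935} \approx 0.066671$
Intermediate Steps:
$z = 3$ ($z = 2 - -1 = 2 + 1 = 3$)
$E{\left(O,K \right)} = 14 + 7 K$ ($E{\left(O,K \right)} = 7 \left(2 + K\right) = 14 + 7 K$)
$k{\left(M \right)} = 1$ ($k{\left(M \right)} = \left(- \frac{1}{2}\right) \left(-2\right) = 1$)
$y{\left(X \right)} = - \frac{X}{5}$
$J{\left(P,q \right)} = - \frac{1}{5}$ ($J{\left(P,q \right)} = \left(- \frac{1}{5}\right) 1 = - \frac{1}{5}$)
$\frac{1}{\frac{1}{J{\left(I,16 \right)} - 999} + m{\left(7,-28 \right)}} = \frac{1}{\frac{1}{- \frac{1}{5} - 999} + 15} = \frac{1}{\frac{1}{- \frac{4996}{5}} + 15} = \frac{1}{- \frac{5}{4996} + 15} = \frac{1}{\frac{74935}{4996}} = \frac{4996}{74935}$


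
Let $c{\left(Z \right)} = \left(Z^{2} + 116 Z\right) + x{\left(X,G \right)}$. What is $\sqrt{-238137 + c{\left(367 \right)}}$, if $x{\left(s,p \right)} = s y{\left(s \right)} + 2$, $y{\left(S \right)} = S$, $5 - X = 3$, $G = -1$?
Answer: $i \sqrt{60870} \approx 246.72 i$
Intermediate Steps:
$X = 2$ ($X = 5 - 3 = 2$)
$x{\left(s,p \right)} = 2 + s^{2}$ ($x{\left(s,p \right)} = s s + 2 = s^{2} + 2 = 2 + s^{2}$)
$c{\left(Z \right)} = 6 + Z^{2} + 116 Z$ ($c{\left(Z \right)} = \left(Z^{2} + 116 Z\right) + \left(2 + 2^{2}\right) = \left(Z^{2} + 116 Z\right) + \left(2 + 4\right) = \left(Z^{2} + 116 Z\right) + 6 = 6 + Z^{2} + 116 Z$)
$\sqrt{-238137 + c{\left(367 \right)}} = \sqrt{-238137 + \left(6 + 367^{2} + 116 \cdot 367\right)} = \sqrt{-238137 + \left(6 + 134689 + 42572\right)} = \sqrt{-238137 + 177267} = \sqrt{-60870} = i \sqrt{60870}$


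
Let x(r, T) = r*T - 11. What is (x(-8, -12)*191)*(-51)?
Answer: -827985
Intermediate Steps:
x(r, T) = -11 + T*r (x(r, T) = T*r - 11 = -11 + T*r)
(x(-8, -12)*191)*(-51) = ((-11 - 12*(-8))*191)*(-51) = ((-11 + 96)*191)*(-51) = (85*191)*(-51) = 16235*(-51) = -827985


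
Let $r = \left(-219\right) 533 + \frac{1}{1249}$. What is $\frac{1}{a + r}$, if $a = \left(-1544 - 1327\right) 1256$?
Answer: $- \frac{1249}{4649656046} \approx -2.6862 \cdot 10^{-7}$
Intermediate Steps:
$r = - \frac{145792022}{1249}$ ($r = -116727 + \frac{1}{1249} = - \frac{145792022}{1249} \approx -1.1673 \cdot 10^{5}$)
$a = -3605976$ ($a = \left(-2871\right) 1256 = -3605976$)
$\frac{1}{a + r} = \frac{1}{-3605976 - \frac{145792022}{1249}} = \frac{1}{- \frac{4649656046}{1249}} = - \frac{1249}{4649656046}$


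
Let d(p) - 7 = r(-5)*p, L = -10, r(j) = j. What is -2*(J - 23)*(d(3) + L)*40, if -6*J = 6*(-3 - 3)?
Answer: -24480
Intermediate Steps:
J = 6 (J = -(-3 - 3) = -(-6) = -1/6*(-36) = 6)
d(p) = 7 - 5*p
-2*(J - 23)*(d(3) + L)*40 = -2*(6 - 23)*((7 - 5*3) - 10)*40 = -(-34)*((7 - 15) - 10)*40 = -(-34)*(-8 - 10)*40 = -(-34)*(-18)*40 = -2*306*40 = -612*40 = -24480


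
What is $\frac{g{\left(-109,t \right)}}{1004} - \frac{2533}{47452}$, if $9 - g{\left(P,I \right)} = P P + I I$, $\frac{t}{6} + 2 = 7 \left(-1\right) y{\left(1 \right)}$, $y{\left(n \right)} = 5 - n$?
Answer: $- \frac{525834519}{11910452} \approx -44.149$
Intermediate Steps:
$t = -180$ ($t = -12 + 6 \cdot 7 \left(-1\right) \left(5 - 1\right) = -12 + 6 \left(- 7 \left(5 - 1\right)\right) = -12 + 6 \left(\left(-7\right) 4\right) = -12 + 6 \left(-28\right) = -12 - 168 = -180$)
$g{\left(P,I \right)} = 9 - I^{2} - P^{2}$ ($g{\left(P,I \right)} = 9 - \left(P P + I I\right) = 9 - \left(P^{2} + I^{2}\right) = 9 - \left(I^{2} + P^{2}\right) = 9 - I^{2} - P^{2}$)
$\frac{g{\left(-109,t \right)}}{1004} - \frac{2533}{47452} = \frac{9 - \left(-180\right)^{2} - \left(-109\right)^{2}}{1004} - \frac{2533}{47452} = \left(9 - 32400 - 11881\right) \frac{1}{1004} - \frac{2533}{47452} = \left(-44272\right) \frac{1}{1004} - \frac{2533}{47452} = - \frac{11068}{251} - \frac{2533}{47452} = - \frac{525834519}{11910452}$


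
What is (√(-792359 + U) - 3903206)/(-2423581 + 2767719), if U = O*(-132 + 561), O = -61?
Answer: -1951603/172069 + 2*I*√51158/172069 ≈ -11.342 + 0.002629*I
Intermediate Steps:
U = -26169 (U = -61*(-132 + 561) = -61*429 = -26169)
(√(-792359 + U) - 3903206)/(-2423581 + 2767719) = (√(-792359 - 26169) - 3903206)/(-2423581 + 2767719) = (√(-818528) - 3903206)/344138 = (4*I*√51158 - 3903206)*(1/344138) = (-3903206 + 4*I*√51158)*(1/344138) = -1951603/172069 + 2*I*√51158/172069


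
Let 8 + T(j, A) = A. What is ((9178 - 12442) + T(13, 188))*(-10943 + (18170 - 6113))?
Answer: -3435576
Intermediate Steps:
T(j, A) = -8 + A
((9178 - 12442) + T(13, 188))*(-10943 + (18170 - 6113)) = ((9178 - 12442) + (-8 + 188))*(-10943 + (18170 - 6113)) = (-3264 + 180)*(-10943 + 12057) = -3084*1114 = -3435576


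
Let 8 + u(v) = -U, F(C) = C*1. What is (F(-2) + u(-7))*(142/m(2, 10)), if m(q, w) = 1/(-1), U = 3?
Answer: 1846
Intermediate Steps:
m(q, w) = -1
F(C) = C
u(v) = -11 (u(v) = -8 - 1*3 = -8 - 3 = -11)
(F(-2) + u(-7))*(142/m(2, 10)) = (-2 - 11)*(142/(-1)) = -1846*(-1) = -13*(-142) = 1846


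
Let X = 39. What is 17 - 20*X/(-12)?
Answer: 82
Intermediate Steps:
17 - 20*X/(-12) = 17 - 780/(-12) = 17 - 780*(-1)/12 = 17 - 20*(-13/4) = 17 + 65 = 82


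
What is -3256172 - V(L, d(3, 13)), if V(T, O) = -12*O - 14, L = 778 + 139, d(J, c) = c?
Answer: -3256002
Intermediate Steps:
L = 917
V(T, O) = -14 - 12*O
-3256172 - V(L, d(3, 13)) = -3256172 - (-14 - 12*13) = -3256172 - (-14 - 156) = -3256172 - 1*(-170) = -3256172 + 170 = -3256002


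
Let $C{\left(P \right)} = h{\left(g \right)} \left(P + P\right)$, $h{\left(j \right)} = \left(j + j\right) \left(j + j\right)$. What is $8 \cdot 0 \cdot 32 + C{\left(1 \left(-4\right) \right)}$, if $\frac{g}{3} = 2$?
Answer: $-1152$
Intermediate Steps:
$g = 6$ ($g = 3 \cdot 2 = 6$)
$h{\left(j \right)} = 4 j^{2}$ ($h{\left(j \right)} = 2 j 2 j = 4 j^{2}$)
$C{\left(P \right)} = 288 P$ ($C{\left(P \right)} = 4 \cdot 6^{2} \left(P + P\right) = 4 \cdot 36 \cdot 2 P = 144 \cdot 2 P = 288 P$)
$8 \cdot 0 \cdot 32 + C{\left(1 \left(-4\right) \right)} = 8 \cdot 0 \cdot 32 + 288 \cdot 1 \left(-4\right) = 0 \cdot 32 + 288 \left(-4\right) = 0 - 1152 = -1152$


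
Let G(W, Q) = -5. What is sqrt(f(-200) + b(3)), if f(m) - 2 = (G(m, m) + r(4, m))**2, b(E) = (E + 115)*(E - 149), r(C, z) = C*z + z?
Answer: 3*sqrt(110311) ≈ 996.39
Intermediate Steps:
r(C, z) = z + C*z
b(E) = (-149 + E)*(115 + E) (b(E) = (115 + E)*(-149 + E) = (-149 + E)*(115 + E))
f(m) = 2 + (-5 + 5*m)**2 (f(m) = 2 + (-5 + m*(1 + 4))**2 = 2 + (-5 + m*5)**2 = 2 + (-5 + 5*m)**2)
sqrt(f(-200) + b(3)) = sqrt((2 + 25*(-1 - 200)**2) + (-17135 + 3**2 - 34*3)) = sqrt((2 + 25*(-201)**2) + (-17135 + 9 - 102)) = sqrt((2 + 25*40401) - 17228) = sqrt((2 + 1010025) - 17228) = sqrt(1010027 - 17228) = sqrt(992799) = 3*sqrt(110311)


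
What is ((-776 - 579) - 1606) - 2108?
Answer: -5069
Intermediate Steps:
((-776 - 579) - 1606) - 2108 = (-1355 - 1606) - 2108 = -2961 - 2108 = -5069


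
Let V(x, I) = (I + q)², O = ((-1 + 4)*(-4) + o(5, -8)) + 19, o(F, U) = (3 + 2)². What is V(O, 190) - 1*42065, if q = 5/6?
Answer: -203315/36 ≈ -5647.6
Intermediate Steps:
o(F, U) = 25 (o(F, U) = 5² = 25)
q = ⅚ (q = 5*(⅙) = ⅚ ≈ 0.83333)
O = 32 (O = ((-1 + 4)*(-4) + 25) + 19 = (3*(-4) + 25) + 19 = (-12 + 25) + 19 = 13 + 19 = 32)
V(x, I) = (⅚ + I)² (V(x, I) = (I + ⅚)² = (⅚ + I)²)
V(O, 190) - 1*42065 = (5 + 6*190)²/36 - 1*42065 = (5 + 1140)²/36 - 42065 = (1/36)*1145² - 42065 = (1/36)*1311025 - 42065 = 1311025/36 - 42065 = -203315/36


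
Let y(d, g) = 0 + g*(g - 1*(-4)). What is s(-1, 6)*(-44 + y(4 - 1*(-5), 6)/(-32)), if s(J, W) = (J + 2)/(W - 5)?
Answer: -367/8 ≈ -45.875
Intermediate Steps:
y(d, g) = g*(4 + g) (y(d, g) = 0 + g*(g + 4) = 0 + g*(4 + g) = g*(4 + g))
s(J, W) = (2 + J)/(-5 + W)
s(-1, 6)*(-44 + y(4 - 1*(-5), 6)/(-32)) = ((2 - 1)/(-5 + 6))*(-44 + (6*(4 + 6))/(-32)) = (1/1)*(-44 + (6*10)*(-1/32)) = (1*1)*(-44 + 60*(-1/32)) = 1*(-44 - 15/8) = 1*(-367/8) = -367/8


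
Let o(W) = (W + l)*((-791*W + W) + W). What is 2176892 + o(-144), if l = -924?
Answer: -119164996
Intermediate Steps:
o(W) = -789*W*(-924 + W) (o(W) = (W - 924)*((-791*W + W) + W) = (-924 + W)*(-790*W + W) = (-924 + W)*(-789*W) = -789*W*(-924 + W))
2176892 + o(-144) = 2176892 + 789*(-144)*(924 - 1*(-144)) = 2176892 + 789*(-144)*(924 + 144) = 2176892 + 789*(-144)*1068 = 2176892 - 121341888 = -119164996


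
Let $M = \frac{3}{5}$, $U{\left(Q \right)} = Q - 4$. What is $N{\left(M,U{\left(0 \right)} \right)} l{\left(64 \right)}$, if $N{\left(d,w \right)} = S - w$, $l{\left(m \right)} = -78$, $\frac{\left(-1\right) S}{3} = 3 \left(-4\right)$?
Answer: $-3120$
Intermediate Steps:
$S = 36$ ($S = - 3 \cdot 3 \left(-4\right) = \left(-3\right) \left(-12\right) = 36$)
$U{\left(Q \right)} = -4 + Q$ ($U{\left(Q \right)} = Q - 4 = -4 + Q$)
$M = \frac{3}{5}$ ($M = 3 \cdot \frac{1}{5} = \frac{3}{5} \approx 0.6$)
$N{\left(d,w \right)} = 36 - w$
$N{\left(M,U{\left(0 \right)} \right)} l{\left(64 \right)} = \left(36 - \left(-4 + 0\right)\right) \left(-78\right) = \left(36 - -4\right) \left(-78\right) = \left(36 + 4\right) \left(-78\right) = 40 \left(-78\right) = -3120$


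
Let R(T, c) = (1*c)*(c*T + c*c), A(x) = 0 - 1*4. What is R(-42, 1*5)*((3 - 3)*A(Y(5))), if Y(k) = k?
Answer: 0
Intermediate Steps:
A(x) = -4 (A(x) = 0 - 4 = -4)
R(T, c) = c*(c² + T*c) (R(T, c) = c*(T*c + c²) = c*(c² + T*c))
R(-42, 1*5)*((3 - 3)*A(Y(5))) = ((1*5)²*(-42 + 1*5))*((3 - 3)*(-4)) = (5²*(-42 + 5))*(0*(-4)) = (25*(-37))*0 = -925*0 = 0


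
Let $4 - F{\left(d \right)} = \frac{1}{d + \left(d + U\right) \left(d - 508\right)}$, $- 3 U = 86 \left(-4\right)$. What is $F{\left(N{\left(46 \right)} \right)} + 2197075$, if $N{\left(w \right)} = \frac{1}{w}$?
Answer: $\frac{270848114871219}{123276457} \approx 2.1971 \cdot 10^{6}$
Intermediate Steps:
$U = \frac{344}{3}$ ($U = - \frac{86 \left(-4\right)}{3} = \left(- \frac{1}{3}\right) \left(-344\right) = \frac{344}{3} \approx 114.67$)
$F{\left(d \right)} = 4 - \frac{1}{d + \left(-508 + d\right) \left(\frac{344}{3} + d\right)}$ ($F{\left(d \right)} = 4 - \frac{1}{d + \left(d + \frac{344}{3}\right) \left(d - 508\right)} = 4 - \frac{1}{d + \left(\frac{344}{3} + d\right) \left(-508 + d\right)} = 4 - \frac{1}{d + \left(-508 + d\right) \left(\frac{344}{3} + d\right)}$)
$F{\left(N{\left(46 \right)} \right)} + 2197075 = \frac{699011 - 12 \left(\frac{1}{46}\right)^{2} + \frac{4708}{46}}{174752 - 3 \left(\frac{1}{46}\right)^{2} + \frac{1177}{46}} + 2197075 = \frac{699011 - \frac{12}{2116} + 4708 \cdot \frac{1}{46}}{174752 - \frac{3}{2116} + 1177 \cdot \frac{1}{46}} + 2197075 = \frac{699011 - \frac{3}{529} + \frac{2354}{23}}{174752 - \frac{3}{2116} + \frac{1177}{46}} + 2197075 = \frac{1}{\frac{369829371}{2116}} \cdot \frac{369830958}{529} + 2197075 = \frac{2116}{369829371} \cdot \frac{369830958}{529} + 2197075 = \frac{493107944}{123276457} + 2197075 = \frac{270848114871219}{123276457}$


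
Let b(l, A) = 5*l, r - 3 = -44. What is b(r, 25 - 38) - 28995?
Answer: -29200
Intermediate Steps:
r = -41 (r = 3 - 44 = -41)
b(r, 25 - 38) - 28995 = 5*(-41) - 28995 = -205 - 28995 = -29200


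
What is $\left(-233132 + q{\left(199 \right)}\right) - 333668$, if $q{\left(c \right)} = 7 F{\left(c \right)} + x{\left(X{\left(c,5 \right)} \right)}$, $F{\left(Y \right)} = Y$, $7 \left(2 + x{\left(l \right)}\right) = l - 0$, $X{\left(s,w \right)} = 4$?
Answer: $- \frac{3957859}{7} \approx -5.6541 \cdot 10^{5}$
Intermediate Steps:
$x{\left(l \right)} = -2 + \frac{l}{7}$ ($x{\left(l \right)} = -2 + \frac{l - 0}{7} = -2 + \frac{l + 0}{7} = -2 + \frac{l}{7}$)
$q{\left(c \right)} = - \frac{10}{7} + 7 c$ ($q{\left(c \right)} = 7 c + \left(-2 + \frac{1}{7} \cdot 4\right) = 7 c + \left(-2 + \frac{4}{7}\right) = 7 c - \frac{10}{7} = - \frac{10}{7} + 7 c$)
$\left(-233132 + q{\left(199 \right)}\right) - 333668 = \left(-233132 + \left(- \frac{10}{7} + 7 \cdot 199\right)\right) - 333668 = \left(-233132 + \left(- \frac{10}{7} + 1393\right)\right) - 333668 = \left(-233132 + \frac{9741}{7}\right) - 333668 = - \frac{1622183}{7} - 333668 = - \frac{3957859}{7}$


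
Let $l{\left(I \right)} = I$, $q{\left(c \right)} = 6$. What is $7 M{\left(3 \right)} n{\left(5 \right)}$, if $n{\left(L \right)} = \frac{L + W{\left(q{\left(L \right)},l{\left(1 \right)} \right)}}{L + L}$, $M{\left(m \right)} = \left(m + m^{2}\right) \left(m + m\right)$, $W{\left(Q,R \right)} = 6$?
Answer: $\frac{2772}{5} \approx 554.4$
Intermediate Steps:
$M{\left(m \right)} = 2 m \left(m + m^{2}\right)$ ($M{\left(m \right)} = \left(m + m^{2}\right) 2 m = 2 m \left(m + m^{2}\right)$)
$n{\left(L \right)} = \frac{6 + L}{2 L}$ ($n{\left(L \right)} = \frac{L + 6}{L + L} = \frac{6 + L}{2 L}$)
$7 M{\left(3 \right)} n{\left(5 \right)} = 7 \cdot 2 \cdot 3^{2} \left(1 + 3\right) \frac{6 + 5}{2 \cdot 5} = 7 \cdot 2 \cdot 9 \cdot 4 \cdot \frac{1}{2} \cdot \frac{1}{5} \cdot 11 = 7 \cdot 72 \cdot \frac{11}{10} = 504 \cdot \frac{11}{10} = \frac{2772}{5}$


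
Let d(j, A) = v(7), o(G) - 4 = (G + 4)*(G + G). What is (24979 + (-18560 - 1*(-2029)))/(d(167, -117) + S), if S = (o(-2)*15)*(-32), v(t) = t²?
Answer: 768/179 ≈ 4.2905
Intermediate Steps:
o(G) = 4 + 2*G*(4 + G) (o(G) = 4 + (G + 4)*(G + G) = 4 + (4 + G)*(2*G) = 4 + 2*G*(4 + G))
S = 1920 (S = ((4 + 2*(-2)² + 8*(-2))*15)*(-32) = ((4 + 2*4 - 16)*15)*(-32) = ((4 + 8 - 16)*15)*(-32) = -4*15*(-32) = -60*(-32) = 1920)
d(j, A) = 49 (d(j, A) = 7² = 49)
(24979 + (-18560 - 1*(-2029)))/(d(167, -117) + S) = (24979 + (-18560 - 1*(-2029)))/(49 + 1920) = (24979 + (-18560 + 2029))/1969 = (24979 - 16531)*(1/1969) = 8448*(1/1969) = 768/179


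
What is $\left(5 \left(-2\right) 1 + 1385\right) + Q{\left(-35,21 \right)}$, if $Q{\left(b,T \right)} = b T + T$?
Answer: $661$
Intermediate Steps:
$Q{\left(b,T \right)} = T + T b$ ($Q{\left(b,T \right)} = T b + T = T + T b$)
$\left(5 \left(-2\right) 1 + 1385\right) + Q{\left(-35,21 \right)} = \left(5 \left(-2\right) 1 + 1385\right) + 21 \left(1 - 35\right) = \left(\left(-10\right) 1 + 1385\right) + 21 \left(-34\right) = \left(-10 + 1385\right) - 714 = 1375 - 714 = 661$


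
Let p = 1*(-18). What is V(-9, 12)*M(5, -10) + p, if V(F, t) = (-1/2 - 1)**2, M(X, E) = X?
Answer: -27/4 ≈ -6.7500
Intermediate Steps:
V(F, t) = 9/4 (V(F, t) = (-1*1/2 - 1)**2 = (-1/2 - 1)**2 = (-3/2)**2 = 9/4)
p = -18
V(-9, 12)*M(5, -10) + p = (9/4)*5 - 18 = 45/4 - 18 = -27/4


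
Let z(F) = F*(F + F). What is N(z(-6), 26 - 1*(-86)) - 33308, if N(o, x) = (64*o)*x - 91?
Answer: 482697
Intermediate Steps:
z(F) = 2*F**2 (z(F) = F*(2*F) = 2*F**2)
N(o, x) = -91 + 64*o*x (N(o, x) = 64*o*x - 91 = -91 + 64*o*x)
N(z(-6), 26 - 1*(-86)) - 33308 = (-91 + 64*(2*(-6)**2)*(26 - 1*(-86))) - 33308 = (-91 + 64*(2*36)*(26 + 86)) - 33308 = (-91 + 64*72*112) - 33308 = (-91 + 516096) - 33308 = 516005 - 33308 = 482697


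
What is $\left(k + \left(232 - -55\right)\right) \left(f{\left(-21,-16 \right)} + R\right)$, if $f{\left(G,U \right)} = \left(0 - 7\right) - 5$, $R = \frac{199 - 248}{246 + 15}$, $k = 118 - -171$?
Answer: $- \frac{203584}{29} \approx -7020.1$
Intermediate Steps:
$k = 289$ ($k = 118 + 171 = 289$)
$R = - \frac{49}{261} \approx -0.18774$
$f{\left(G,U \right)} = -12$ ($f{\left(G,U \right)} = -7 - 5 = -12$)
$\left(k + \left(232 - -55\right)\right) \left(f{\left(-21,-16 \right)} + R\right) = \left(289 + \left(232 - -55\right)\right) \left(-12 - \frac{49}{261}\right) = \left(289 + \left(232 + 55\right)\right) \left(- \frac{3181}{261}\right) = \left(289 + 287\right) \left(- \frac{3181}{261}\right) = 576 \left(- \frac{3181}{261}\right) = - \frac{203584}{29}$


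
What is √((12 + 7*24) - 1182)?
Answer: I*√1002 ≈ 31.654*I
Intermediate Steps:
√((12 + 7*24) - 1182) = √((12 + 168) - 1182) = √(180 - 1182) = √(-1002) = I*√1002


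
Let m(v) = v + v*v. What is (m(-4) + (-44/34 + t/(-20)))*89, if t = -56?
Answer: 102172/85 ≈ 1202.0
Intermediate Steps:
m(v) = v + v²
(m(-4) + (-44/34 + t/(-20)))*89 = (-4*(1 - 4) + (-44/34 - 56/(-20)))*89 = (-4*(-3) + (-44*1/34 - 56*(-1/20)))*89 = (12 + (-22/17 + 14/5))*89 = (12 + 128/85)*89 = (1148/85)*89 = 102172/85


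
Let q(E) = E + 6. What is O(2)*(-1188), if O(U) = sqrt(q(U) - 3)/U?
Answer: -594*sqrt(5) ≈ -1328.2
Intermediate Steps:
q(E) = 6 + E
O(U) = sqrt(3 + U)/U (O(U) = sqrt((6 + U) - 3)/U = sqrt(3 + U)/U)
O(2)*(-1188) = (sqrt(3 + 2)/2)*(-1188) = (sqrt(5)/2)*(-1188) = -594*sqrt(5)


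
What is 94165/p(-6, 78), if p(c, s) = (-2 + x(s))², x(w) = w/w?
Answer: 94165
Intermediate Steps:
x(w) = 1
p(c, s) = 1 (p(c, s) = (-2 + 1)² = (-1)² = 1)
94165/p(-6, 78) = 94165/1 = 94165*1 = 94165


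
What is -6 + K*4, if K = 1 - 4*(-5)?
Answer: 78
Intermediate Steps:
K = 21 (K = 1 + 20 = 21)
-6 + K*4 = -6 + 21*4 = -6 + 84 = 78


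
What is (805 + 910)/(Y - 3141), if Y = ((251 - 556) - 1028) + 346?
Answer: -1715/4128 ≈ -0.41546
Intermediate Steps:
Y = -987 (Y = (-305 - 1028) + 346 = -1333 + 346 = -987)
(805 + 910)/(Y - 3141) = (805 + 910)/(-987 - 3141) = 1715/(-4128) = 1715*(-1/4128) = -1715/4128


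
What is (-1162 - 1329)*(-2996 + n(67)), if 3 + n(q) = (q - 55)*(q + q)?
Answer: 3464981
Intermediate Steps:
n(q) = -3 + 2*q*(-55 + q) (n(q) = -3 + (q - 55)*(q + q) = -3 + (-55 + q)*(2*q) = -3 + 2*q*(-55 + q))
(-1162 - 1329)*(-2996 + n(67)) = (-1162 - 1329)*(-2996 + (-3 - 110*67 + 2*67²)) = -2491*(-2996 + (-3 - 7370 + 2*4489)) = -2491*(-2996 + (-3 - 7370 + 8978)) = -2491*(-2996 + 1605) = -2491*(-1391) = 3464981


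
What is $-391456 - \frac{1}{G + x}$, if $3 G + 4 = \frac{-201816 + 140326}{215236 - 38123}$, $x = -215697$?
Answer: $- \frac{44864380008634261}{114608998225} \approx -3.9146 \cdot 10^{5}$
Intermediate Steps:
$G = - \frac{769942}{531339}$ ($G = - \frac{4}{3} + \frac{\left(-201816 + 140326\right) \frac{1}{215236 - 38123}}{3} = - \frac{4}{3} + \frac{\left(-61490\right) \frac{1}{177113}}{3} = - \frac{4}{3} + \frac{1}{3} \left(- \frac{61490}{177113}\right) = - \frac{4}{3} - \frac{61490}{531339} = - \frac{769942}{531339} \approx -1.4491$)
$-391456 - \frac{1}{G + x} = -391456 - \frac{1}{- \frac{769942}{531339} - 215697} = -391456 - \frac{1}{- \frac{114608998225}{531339}} = -391456 - - \frac{531339}{114608998225} = -391456 + \frac{531339}{114608998225} = - \frac{44864380008634261}{114608998225}$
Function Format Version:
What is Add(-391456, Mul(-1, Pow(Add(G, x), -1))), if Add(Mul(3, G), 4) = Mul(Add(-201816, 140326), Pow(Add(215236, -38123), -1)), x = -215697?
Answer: Rational(-44864380008634261, 114608998225) ≈ -3.9146e+5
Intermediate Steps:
G = Rational(-769942, 531339) (G = Add(Rational(-4, 3), Mul(Rational(1, 3), Mul(Add(-201816, 140326), Pow(Add(215236, -38123), -1)))) = Add(Rational(-4, 3), Mul(Rational(1, 3), Mul(-61490, Pow(177113, -1)))) = Add(Rational(-4, 3), Mul(Rational(1, 3), Mul(-61490, Rational(1, 177113)))) = Add(Rational(-4, 3), Mul(Rational(1, 3), Rational(-61490, 177113))) = Add(Rational(-4, 3), Rational(-61490, 531339)) = Rational(-769942, 531339) ≈ -1.4491)
Add(-391456, Mul(-1, Pow(Add(G, x), -1))) = Add(-391456, Mul(-1, Pow(Add(Rational(-769942, 531339), -215697), -1))) = Add(-391456, Mul(-1, Pow(Rational(-114608998225, 531339), -1))) = Add(-391456, Mul(-1, Rational(-531339, 114608998225))) = Add(-391456, Rational(531339, 114608998225)) = Rational(-44864380008634261, 114608998225)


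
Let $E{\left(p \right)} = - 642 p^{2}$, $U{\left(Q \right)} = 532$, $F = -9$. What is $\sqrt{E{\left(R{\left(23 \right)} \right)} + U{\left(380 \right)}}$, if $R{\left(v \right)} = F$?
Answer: $i \sqrt{51470} \approx 226.87 i$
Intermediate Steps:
$R{\left(v \right)} = -9$
$\sqrt{E{\left(R{\left(23 \right)} \right)} + U{\left(380 \right)}} = \sqrt{- 642 \left(-9\right)^{2} + 532} = \sqrt{\left(-642\right) 81 + 532} = \sqrt{-52002 + 532} = \sqrt{-51470} = i \sqrt{51470}$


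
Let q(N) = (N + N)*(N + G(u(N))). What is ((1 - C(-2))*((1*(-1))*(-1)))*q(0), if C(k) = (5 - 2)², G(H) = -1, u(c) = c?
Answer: 0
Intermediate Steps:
C(k) = 9 (C(k) = 3² = 9)
q(N) = 2*N*(-1 + N) (q(N) = (N + N)*(N - 1) = (2*N)*(-1 + N) = 2*N*(-1 + N))
((1 - C(-2))*((1*(-1))*(-1)))*q(0) = ((1 - 1*9)*((1*(-1))*(-1)))*(2*0*(-1 + 0)) = ((1 - 9)*(-1*(-1)))*(2*0*(-1)) = -8*1*0 = -8*0 = 0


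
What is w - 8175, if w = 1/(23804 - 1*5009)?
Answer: -153649124/18795 ≈ -8175.0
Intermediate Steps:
w = 1/18795 (w = 1/(23804 - 5009) = 1/18795 ≈ 5.3206e-5)
w - 8175 = 1/18795 - 8175 = -153649124/18795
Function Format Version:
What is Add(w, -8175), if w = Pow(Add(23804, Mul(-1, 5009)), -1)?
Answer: Rational(-153649124, 18795) ≈ -8175.0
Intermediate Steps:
w = Rational(1, 18795) (w = Pow(Add(23804, -5009), -1) = Pow(18795, -1) = Rational(1, 18795) ≈ 5.3206e-5)
Add(w, -8175) = Add(Rational(1, 18795), -8175) = Rational(-153649124, 18795)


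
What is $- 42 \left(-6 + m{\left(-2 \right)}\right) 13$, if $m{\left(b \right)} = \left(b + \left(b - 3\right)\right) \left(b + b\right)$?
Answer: $-12012$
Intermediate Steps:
$m{\left(b \right)} = 2 b \left(-3 + 2 b\right)$ ($m{\left(b \right)} = \left(b + \left(b - 3\right)\right) 2 b = \left(b + \left(-3 + b\right)\right) 2 b = \left(-3 + 2 b\right) 2 b = 2 b \left(-3 + 2 b\right)$)
$- 42 \left(-6 + m{\left(-2 \right)}\right) 13 = - 42 \left(-6 + 2 \left(-2\right) \left(-3 + 2 \left(-2\right)\right)\right) 13 = - 42 \left(-6 + 2 \left(-2\right) \left(-3 - 4\right)\right) 13 = - 42 \left(-6 + 2 \left(-2\right) \left(-7\right)\right) 13 = - 42 \left(-6 + 28\right) 13 = - 42 \cdot 22 \cdot 13 = \left(-42\right) 286 = -12012$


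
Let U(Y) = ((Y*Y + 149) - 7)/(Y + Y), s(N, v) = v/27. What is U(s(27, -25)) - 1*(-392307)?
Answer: 529510307/1350 ≈ 3.9223e+5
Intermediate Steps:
s(N, v) = v/27 (s(N, v) = v*(1/27) = v/27)
U(Y) = (142 + Y²)/(2*Y) (U(Y) = ((Y² + 149) - 7)/((2*Y)) = ((149 + Y²) - 7)*(1/(2*Y)) = (142 + Y²)*(1/(2*Y)) = (142 + Y²)/(2*Y))
U(s(27, -25)) - 1*(-392307) = (((1/27)*(-25))/2 + 71/(((1/27)*(-25)))) - 1*(-392307) = ((½)*(-25/27) + 71/(-25/27)) + 392307 = (-25/54 + 71*(-27/25)) + 392307 = (-25/54 - 1917/25) + 392307 = -104143/1350 + 392307 = 529510307/1350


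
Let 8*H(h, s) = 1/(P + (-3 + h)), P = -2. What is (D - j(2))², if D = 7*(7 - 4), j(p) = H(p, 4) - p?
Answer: 305809/576 ≈ 530.92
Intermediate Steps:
H(h, s) = 1/(8*(-5 + h)) (H(h, s) = 1/(8*(-2 + (-3 + h))) = 1/(8*(-5 + h)))
j(p) = -p + 1/(8*(-5 + p)) (j(p) = 1/(8*(-5 + p)) - p = -p + 1/(8*(-5 + p)))
D = 21 (D = 7*3 = 21)
(D - j(2))² = (21 - (⅛ - 1*2*(-5 + 2))/(-5 + 2))² = (21 - (⅛ - 1*2*(-3))/(-3))² = (21 - (-1)*(⅛ + 6)/3)² = (21 - (-1)*49/(3*8))² = (21 - 1*(-49/24))² = (21 + 49/24)² = (553/24)² = 305809/576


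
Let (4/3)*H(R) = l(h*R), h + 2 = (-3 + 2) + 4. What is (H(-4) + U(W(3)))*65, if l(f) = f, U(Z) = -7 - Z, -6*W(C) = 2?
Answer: -1885/3 ≈ -628.33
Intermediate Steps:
W(C) = -1/3 (W(C) = -1/6*2 = -1/3)
h = 1 (h = -2 + ((-3 + 2) + 4) = -2 + (-1 + 4) = -2 + 3 = 1)
H(R) = 3*R/4 (H(R) = 3*(1*R)/4 = 3*R/4)
(H(-4) + U(W(3)))*65 = ((3/4)*(-4) + (-7 - 1*(-1/3)))*65 = (-3 + (-7 + 1/3))*65 = (-3 - 20/3)*65 = -29/3*65 = -1885/3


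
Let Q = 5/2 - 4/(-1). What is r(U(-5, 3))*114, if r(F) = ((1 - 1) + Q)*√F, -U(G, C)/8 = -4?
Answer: 2964*√2 ≈ 4191.7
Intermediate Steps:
Q = 13/2 (Q = 5*(½) - 4*(-1) = 5/2 + 4 = 13/2 ≈ 6.5000)
U(G, C) = 32 (U(G, C) = -8*(-4) = 32)
r(F) = 13*√F/2 (r(F) = ((1 - 1) + 13/2)*√F = (0 + 13/2)*√F = 13*√F/2)
r(U(-5, 3))*114 = (13*√32/2)*114 = (13*(4*√2)/2)*114 = (26*√2)*114 = 2964*√2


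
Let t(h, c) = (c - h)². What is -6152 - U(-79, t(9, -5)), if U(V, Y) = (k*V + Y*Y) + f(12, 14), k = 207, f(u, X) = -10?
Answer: -28205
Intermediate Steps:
U(V, Y) = -10 + Y² + 207*V (U(V, Y) = (207*V + Y*Y) - 10 = (207*V + Y²) - 10 = (Y² + 207*V) - 10 = -10 + Y² + 207*V)
-6152 - U(-79, t(9, -5)) = -6152 - (-10 + ((-5 - 1*9)²)² + 207*(-79)) = -6152 - (-10 + ((-5 - 9)²)² - 16353) = -6152 - (-10 + ((-14)²)² - 16353) = -6152 - (-10 + 196² - 16353) = -6152 - (-10 + 38416 - 16353) = -6152 - 1*22053 = -6152 - 22053 = -28205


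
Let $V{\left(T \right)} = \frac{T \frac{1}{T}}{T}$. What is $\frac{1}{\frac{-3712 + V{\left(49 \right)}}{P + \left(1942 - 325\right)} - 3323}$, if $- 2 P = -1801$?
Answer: $- \frac{12985}{43168301} \approx -0.0003008$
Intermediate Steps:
$P = \frac{1801}{2}$ ($P = \left(- \frac{1}{2}\right) \left(-1801\right) = \frac{1801}{2} \approx 900.5$)
$V{\left(T \right)} = \frac{1}{T}$ ($V{\left(T \right)} = 1 \frac{1}{T} = \frac{1}{T}$)
$\frac{1}{\frac{-3712 + V{\left(49 \right)}}{P + \left(1942 - 325\right)} - 3323} = \frac{1}{\frac{-3712 + \frac{1}{49}}{\frac{1801}{2} + \left(1942 - 325\right)} - 3323} = \frac{1}{\frac{-3712 + \frac{1}{49}}{\frac{1801}{2} + 1617} - 3323} = \frac{1}{- \frac{181887}{49 \cdot \frac{5035}{2}} - 3323} = \frac{1}{\left(- \frac{181887}{49}\right) \frac{2}{5035} - 3323} = \frac{1}{- \frac{19146}{12985} - 3323} = \frac{1}{- \frac{43168301}{12985}} = - \frac{12985}{43168301}$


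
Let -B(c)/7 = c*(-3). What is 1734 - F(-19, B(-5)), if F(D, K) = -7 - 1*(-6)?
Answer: 1735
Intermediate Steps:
B(c) = 21*c (B(c) = -7*c*(-3) = -(-21)*c = 21*c)
F(D, K) = -1 (F(D, K) = -7 + 6 = -1)
1734 - F(-19, B(-5)) = 1734 - 1*(-1) = 1734 + 1 = 1735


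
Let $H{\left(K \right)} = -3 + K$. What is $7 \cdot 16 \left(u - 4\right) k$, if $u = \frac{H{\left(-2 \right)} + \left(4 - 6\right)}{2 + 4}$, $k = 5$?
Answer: $- \frac{8680}{3} \approx -2893.3$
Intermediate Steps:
$u = - \frac{7}{6}$ ($u = \frac{\left(-3 - 2\right) + \left(4 - 6\right)}{2 + 4} = \frac{-5 + \left(4 - 6\right)}{6} = \left(-5 - 2\right) \frac{1}{6} = \left(-7\right) \frac{1}{6} = - \frac{7}{6} \approx -1.1667$)
$7 \cdot 16 \left(u - 4\right) k = 7 \cdot 16 \left(- \frac{7}{6} - 4\right) 5 = 112 \left(\left(- \frac{31}{6}\right) 5\right) = 112 \left(- \frac{155}{6}\right) = - \frac{8680}{3}$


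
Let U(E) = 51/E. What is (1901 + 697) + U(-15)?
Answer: 12973/5 ≈ 2594.6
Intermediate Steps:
(1901 + 697) + U(-15) = (1901 + 697) + 51/(-15) = 2598 + 51*(-1/15) = 2598 - 17/5 = 12973/5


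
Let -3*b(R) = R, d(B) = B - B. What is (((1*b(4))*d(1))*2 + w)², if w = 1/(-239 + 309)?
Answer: 1/4900 ≈ 0.00020408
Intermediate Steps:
d(B) = 0
b(R) = -R/3
w = 1/70 ≈ 0.014286
(((1*b(4))*d(1))*2 + w)² = (((1*(-⅓*4))*0)*2 + 1/70)² = (((1*(-4/3))*0)*2 + 1/70)² = (-4/3*0*2 + 1/70)² = (0*2 + 1/70)² = (0 + 1/70)² = (1/70)² = 1/4900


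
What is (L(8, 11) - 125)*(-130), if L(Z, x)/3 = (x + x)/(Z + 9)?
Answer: 267670/17 ≈ 15745.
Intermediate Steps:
L(Z, x) = 6*x/(9 + Z) (L(Z, x) = 3*((x + x)/(Z + 9)) = 3*((2*x)/(9 + Z)) = 3*(2*x/(9 + Z)) = 6*x/(9 + Z))
(L(8, 11) - 125)*(-130) = (6*11/(9 + 8) - 125)*(-130) = (6*11/17 - 125)*(-130) = (6*11*(1/17) - 125)*(-130) = (66/17 - 125)*(-130) = -2059/17*(-130) = 267670/17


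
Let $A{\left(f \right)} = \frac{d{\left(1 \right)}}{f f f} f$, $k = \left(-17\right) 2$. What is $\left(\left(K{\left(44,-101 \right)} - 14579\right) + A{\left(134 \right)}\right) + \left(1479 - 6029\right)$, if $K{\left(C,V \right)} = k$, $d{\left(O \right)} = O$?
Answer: $- \frac{344090827}{17956} \approx -19163.0$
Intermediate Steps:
$k = -34$
$K{\left(C,V \right)} = -34$
$A{\left(f \right)} = \frac{1}{f^{2}}$ ($A{\left(f \right)} = 1 \frac{1}{f f f} f = 1 \frac{1}{f^{2} f} f = 1 \frac{1}{f^{3}} f = \frac{f}{f^{3}} = \frac{1}{f^{2}}$)
$\left(\left(K{\left(44,-101 \right)} - 14579\right) + A{\left(134 \right)}\right) + \left(1479 - 6029\right) = \left(\left(-34 - 14579\right) + \frac{1}{17956}\right) + \left(1479 - 6029\right) = \left(-14613 + \frac{1}{17956}\right) + \left(1479 - 6029\right) = - \frac{262391027}{17956} - 4550 = - \frac{344090827}{17956}$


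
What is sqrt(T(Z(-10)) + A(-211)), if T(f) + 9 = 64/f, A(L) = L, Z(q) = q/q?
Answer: 2*I*sqrt(39) ≈ 12.49*I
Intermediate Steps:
Z(q) = 1
T(f) = -9 + 64/f
sqrt(T(Z(-10)) + A(-211)) = sqrt((-9 + 64/1) - 211) = sqrt((-9 + 64*1) - 211) = sqrt((-9 + 64) - 211) = sqrt(55 - 211) = sqrt(-156) = 2*I*sqrt(39)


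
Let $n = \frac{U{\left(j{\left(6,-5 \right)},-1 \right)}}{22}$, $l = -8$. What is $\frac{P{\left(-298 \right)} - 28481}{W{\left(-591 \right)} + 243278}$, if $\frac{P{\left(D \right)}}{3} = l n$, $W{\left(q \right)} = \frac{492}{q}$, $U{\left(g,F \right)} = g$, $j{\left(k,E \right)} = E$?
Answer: $- \frac{61706507}{527181622} \approx -0.11705$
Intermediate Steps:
$n = - \frac{5}{22} \approx -0.22727$
$P{\left(D \right)} = \frac{60}{11}$ ($P{\left(D \right)} = 3 \left(\left(-8\right) \left(- \frac{5}{22}\right)\right) = 3 \cdot \frac{20}{11} = \frac{60}{11}$)
$\frac{P{\left(-298 \right)} - 28481}{W{\left(-591 \right)} + 243278} = \frac{\frac{60}{11} - 28481}{\frac{492}{-591} + 243278} = - \frac{313231}{11 \left(492 \left(- \frac{1}{591}\right) + 243278\right)} = - \frac{313231}{11 \left(- \frac{164}{197} + 243278\right)} = - \frac{313231}{11 \cdot \frac{47925602}{197}} = \left(- \frac{313231}{11}\right) \frac{197}{47925602} = - \frac{61706507}{527181622}$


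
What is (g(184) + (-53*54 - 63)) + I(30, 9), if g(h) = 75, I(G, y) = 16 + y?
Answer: -2825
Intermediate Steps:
(g(184) + (-53*54 - 63)) + I(30, 9) = (75 + (-53*54 - 63)) + (16 + 9) = (75 + (-2862 - 63)) + 25 = (75 - 2925) + 25 = -2850 + 25 = -2825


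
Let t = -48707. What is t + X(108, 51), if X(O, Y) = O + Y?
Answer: -48548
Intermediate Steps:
t + X(108, 51) = -48707 + (108 + 51) = -48707 + 159 = -48548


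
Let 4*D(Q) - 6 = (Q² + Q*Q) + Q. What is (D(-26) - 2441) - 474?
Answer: -2582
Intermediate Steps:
D(Q) = 3/2 + Q²/2 + Q/4 (D(Q) = 3/2 + ((Q² + Q*Q) + Q)/4 = 3/2 + ((Q² + Q²) + Q)/4 = 3/2 + (2*Q² + Q)/4 = 3/2 + (Q + 2*Q²)/4 = 3/2 + (Q²/2 + Q/4) = 3/2 + Q²/2 + Q/4)
(D(-26) - 2441) - 474 = ((3/2 + (½)*(-26)² + (¼)*(-26)) - 2441) - 474 = ((3/2 + (½)*676 - 13/2) - 2441) - 474 = ((3/2 + 338 - 13/2) - 2441) - 474 = (333 - 2441) - 474 = -2108 - 474 = -2582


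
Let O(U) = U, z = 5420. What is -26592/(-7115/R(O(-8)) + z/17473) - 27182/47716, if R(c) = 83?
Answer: 918407100630239/2955303224030 ≈ 310.77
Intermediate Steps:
-26592/(-7115/R(O(-8)) + z/17473) - 27182/47716 = -26592/(-7115/83 + 5420/17473) - 27182/47716 = -26592/(-7115*1/83 + 5420*(1/17473)) - 27182*1/47716 = -26592/(-7115/83 + 5420/17473) - 13591/23858 = -26592/(-123870535/1450259) - 13591/23858 = -26592*(-1450259/123870535) - 13591/23858 = 38565287328/123870535 - 13591/23858 = 918407100630239/2955303224030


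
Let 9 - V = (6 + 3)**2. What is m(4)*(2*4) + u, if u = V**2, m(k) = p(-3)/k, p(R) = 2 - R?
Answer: 5194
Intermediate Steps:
V = -72 (V = 9 - (6 + 3)**2 = 9 - 1*9**2 = 9 - 1*81 = 9 - 81 = -72)
m(k) = 5/k (m(k) = (2 - 1*(-3))/k = (2 + 3)/k = 5/k)
u = 5184 (u = (-72)**2 = 5184)
m(4)*(2*4) + u = (5/4)*(2*4) + 5184 = (5*(1/4))*8 + 5184 = (5/4)*8 + 5184 = 10 + 5184 = 5194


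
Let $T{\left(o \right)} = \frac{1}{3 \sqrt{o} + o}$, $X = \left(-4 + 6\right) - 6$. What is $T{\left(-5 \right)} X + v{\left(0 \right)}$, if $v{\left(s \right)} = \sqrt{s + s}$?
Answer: $\frac{2}{7} + \frac{6 i \sqrt{5}}{35} \approx 0.28571 + 0.38333 i$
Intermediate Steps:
$v{\left(s \right)} = \sqrt{2} \sqrt{s}$ ($v{\left(s \right)} = \sqrt{2 s} = \sqrt{2} \sqrt{s}$)
$X = -4$ ($X = 2 - 6 = -4$)
$T{\left(o \right)} = \frac{1}{o + 3 \sqrt{o}}$
$T{\left(-5 \right)} X + v{\left(0 \right)} = \frac{1}{-5 + 3 \sqrt{-5}} \left(-4\right) + \sqrt{2} \sqrt{0} = \frac{1}{-5 + 3 i \sqrt{5}} \left(-4\right) + \sqrt{2} \cdot 0 = \frac{1}{-5 + 3 i \sqrt{5}} \left(-4\right) + 0 = - \frac{4}{-5 + 3 i \sqrt{5}} + 0 = - \frac{4}{-5 + 3 i \sqrt{5}}$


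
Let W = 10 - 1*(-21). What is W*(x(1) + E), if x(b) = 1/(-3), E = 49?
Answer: 4526/3 ≈ 1508.7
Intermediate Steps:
x(b) = -1/3
W = 31 (W = 10 + 21 = 31)
W*(x(1) + E) = 31*(-1/3 + 49) = 31*(146/3) = 4526/3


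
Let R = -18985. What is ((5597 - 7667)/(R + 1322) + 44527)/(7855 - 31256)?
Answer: -786482471/413331863 ≈ -1.9028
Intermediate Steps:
((5597 - 7667)/(R + 1322) + 44527)/(7855 - 31256) = ((5597 - 7667)/(-18985 + 1322) + 44527)/(7855 - 31256) = (-2070/(-17663) + 44527)/(-23401) = (-2070*(-1/17663) + 44527)*(-1/23401) = (2070/17663 + 44527)*(-1/23401) = (786482471/17663)*(-1/23401) = -786482471/413331863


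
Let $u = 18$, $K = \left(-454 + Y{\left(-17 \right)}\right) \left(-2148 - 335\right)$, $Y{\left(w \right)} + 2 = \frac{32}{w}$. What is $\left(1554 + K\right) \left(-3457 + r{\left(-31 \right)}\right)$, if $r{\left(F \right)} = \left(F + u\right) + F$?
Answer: $- \frac{67758669090}{17} \approx -3.9858 \cdot 10^{9}$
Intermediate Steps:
$Y{\left(w \right)} = -2 + \frac{32}{w}$
$K = \frac{19327672}{17}$ ($K = \left(-454 - \left(2 - \frac{32}{-17}\right)\right) \left(-2148 - 335\right) = \left(-454 + \left(-2 + 32 \left(- \frac{1}{17}\right)\right)\right) \left(-2483\right) = \left(-454 - \frac{66}{17}\right) \left(-2483\right) = \left(- \frac{7784}{17}\right) \left(-2483\right) = \frac{19327672}{17} \approx 1.1369 \cdot 10^{6}$)
$r{\left(F \right)} = 18 + 2 F$ ($r{\left(F \right)} = \left(F + 18\right) + F = \left(18 + F\right) + F = 18 + 2 F$)
$\left(1554 + K\right) \left(-3457 + r{\left(-31 \right)}\right) = \left(1554 + \frac{19327672}{17}\right) \left(-3457 + \left(18 + 2 \left(-31\right)\right)\right) = \frac{19354090 \left(-3457 + \left(18 - 62\right)\right)}{17} = \frac{19354090 \left(-3457 - 44\right)}{17} = \frac{19354090}{17} \left(-3501\right) = - \frac{67758669090}{17}$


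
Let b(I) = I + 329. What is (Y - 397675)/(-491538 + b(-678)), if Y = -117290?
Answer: 46815/44717 ≈ 1.0469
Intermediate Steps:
b(I) = 329 + I
(Y - 397675)/(-491538 + b(-678)) = (-117290 - 397675)/(-491538 + (329 - 678)) = -514965/(-491538 - 349) = -514965/(-491887) = -514965*(-1/491887) = 46815/44717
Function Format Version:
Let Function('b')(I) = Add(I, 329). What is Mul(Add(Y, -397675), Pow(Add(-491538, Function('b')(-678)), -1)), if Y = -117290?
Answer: Rational(46815, 44717) ≈ 1.0469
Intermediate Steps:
Function('b')(I) = Add(329, I)
Mul(Add(Y, -397675), Pow(Add(-491538, Function('b')(-678)), -1)) = Mul(Add(-117290, -397675), Pow(Add(-491538, Add(329, -678)), -1)) = Mul(-514965, Pow(Add(-491538, -349), -1)) = Mul(-514965, Pow(-491887, -1)) = Mul(-514965, Rational(-1, 491887)) = Rational(46815, 44717)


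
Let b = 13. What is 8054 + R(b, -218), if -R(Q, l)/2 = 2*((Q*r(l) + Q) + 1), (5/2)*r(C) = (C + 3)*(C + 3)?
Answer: -953482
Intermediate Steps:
r(C) = 2*(3 + C)²/5 (r(C) = 2*((C + 3)*(C + 3))/5 = 2*((3 + C)*(3 + C))/5 = 2*(3 + C)²/5)
R(Q, l) = -4 - 4*Q - 8*Q*(3 + l)²/5 (R(Q, l) = -4*((Q*(2*(3 + l)²/5) + Q) + 1) = -4*((2*Q*(3 + l)²/5 + Q) + 1) = -4*((Q + 2*Q*(3 + l)²/5) + 1) = -4*(1 + Q + 2*Q*(3 + l)²/5) = -2*(2 + 2*Q + 4*Q*(3 + l)²/5) = -4 - 4*Q - 8*Q*(3 + l)²/5)
8054 + R(b, -218) = 8054 + (-4 - 4*13 - 8/5*13*(3 - 218)²) = 8054 + (-4 - 52 - 8/5*13*(-215)²) = 8054 + (-4 - 52 - 8/5*13*46225) = 8054 + (-4 - 52 - 961480) = 8054 - 961536 = -953482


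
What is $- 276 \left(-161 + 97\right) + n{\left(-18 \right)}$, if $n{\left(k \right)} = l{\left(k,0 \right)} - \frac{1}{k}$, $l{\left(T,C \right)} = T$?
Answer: $\frac{317629}{18} \approx 17646.0$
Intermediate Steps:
$n{\left(k \right)} = k - \frac{1}{k}$
$- 276 \left(-161 + 97\right) + n{\left(-18 \right)} = - 276 \left(-161 + 97\right) - \frac{323}{18} = \left(-276\right) \left(-64\right) - \frac{323}{18} = 17664 + \left(-18 + \frac{1}{18}\right) = 17664 - \frac{323}{18} = \frac{317629}{18}$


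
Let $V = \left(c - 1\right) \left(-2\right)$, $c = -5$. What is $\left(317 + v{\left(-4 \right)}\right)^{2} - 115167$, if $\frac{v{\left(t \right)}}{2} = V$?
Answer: $1114$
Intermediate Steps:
$V = 12$ ($V = \left(-5 - 1\right) \left(-2\right) = \left(-6\right) \left(-2\right) = 12$)
$v{\left(t \right)} = 24$ ($v{\left(t \right)} = 2 \cdot 12 = 24$)
$\left(317 + v{\left(-4 \right)}\right)^{2} - 115167 = \left(317 + 24\right)^{2} - 115167 = 341^{2} - 115167 = 116281 - 115167 = 1114$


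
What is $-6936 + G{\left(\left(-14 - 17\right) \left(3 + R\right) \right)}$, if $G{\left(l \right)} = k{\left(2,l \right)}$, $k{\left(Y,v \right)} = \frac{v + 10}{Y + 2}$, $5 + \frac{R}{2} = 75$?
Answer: $- \frac{32167}{4} \approx -8041.8$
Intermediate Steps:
$R = 140$ ($R = -10 + 2 \cdot 75 = -10 + 150 = 140$)
$k{\left(Y,v \right)} = \frac{10 + v}{2 + Y}$
$G{\left(l \right)} = \frac{5}{2} + \frac{l}{4}$ ($G{\left(l \right)} = \frac{10 + l}{2 + 2} = \frac{10 + l}{4} = \frac{5}{2} + \frac{l}{4}$)
$-6936 + G{\left(\left(-14 - 17\right) \left(3 + R\right) \right)} = -6936 + \left(\frac{5}{2} + \frac{\left(-14 - 17\right) \left(3 + 140\right)}{4}\right) = -6936 + \left(\frac{5}{2} + \frac{\left(-31\right) 143}{4}\right) = -6936 + \left(\frac{5}{2} + \frac{1}{4} \left(-4433\right)\right) = -6936 + \left(\frac{5}{2} - \frac{4433}{4}\right) = -6936 - \frac{4423}{4} = - \frac{32167}{4}$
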